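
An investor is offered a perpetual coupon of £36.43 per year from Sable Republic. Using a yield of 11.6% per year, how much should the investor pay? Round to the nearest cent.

Level perpetuity: PV = C / r = £36.43 / 0.116 = £314.05

£314.05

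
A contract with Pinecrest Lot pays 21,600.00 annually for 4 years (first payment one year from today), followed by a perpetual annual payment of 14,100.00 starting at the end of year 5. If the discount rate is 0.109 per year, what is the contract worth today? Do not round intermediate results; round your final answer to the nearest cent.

152675.91

PV of 4-year annuity: 21,600.00 × [1 − (1+0.109)^−4] / 0.109 = 67156.15663
Perpetuity value at year 4: 14,100.00 / 0.109 = 129357.79817
PV of perpetuity: 129357.79817 / (1+0.109)^4 = 85519.75147
Total PV = 67156.15663 + 85519.75147 = 152675.90811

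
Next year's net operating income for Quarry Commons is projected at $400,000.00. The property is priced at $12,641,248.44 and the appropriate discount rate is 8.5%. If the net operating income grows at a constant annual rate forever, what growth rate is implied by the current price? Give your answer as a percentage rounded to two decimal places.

5.34%

P = D₁/(r−g) ⇒ g = r − D₁/P = 0.085 − $400,000.00/$12,641,248.44 = 0.053358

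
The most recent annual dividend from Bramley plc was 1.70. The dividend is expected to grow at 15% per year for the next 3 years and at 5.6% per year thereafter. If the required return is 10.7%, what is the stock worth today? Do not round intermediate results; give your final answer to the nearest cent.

44.97

D_1 = 1.95500
D_2 = 2.24825
D_3 = 2.58549
Terminal value at year 3: TV = D_3×(1+g_2)/(r−g_2) = 2.73027/0.051 = 53.53480
P_0 = D_1/(1+r)^1 + D_2/(1+r)^2 + D_3/(1+r)^3 + TV/(1+r)^3
    = 1.76603 + 1.83463 + 1.90590 + 39.46329 = 44.96986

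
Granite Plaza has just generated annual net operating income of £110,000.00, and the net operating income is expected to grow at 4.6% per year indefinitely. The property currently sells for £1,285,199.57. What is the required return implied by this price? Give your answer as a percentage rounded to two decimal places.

13.55%

D₁ = £110,000.00 × 1.046 = £115,060.0000
P = D₁/(r − g) ⇒ r = D₁/P + g = £115,060.0000/£1,285,199.57 + 0.046 = 0.089527 + 0.046 = 0.135527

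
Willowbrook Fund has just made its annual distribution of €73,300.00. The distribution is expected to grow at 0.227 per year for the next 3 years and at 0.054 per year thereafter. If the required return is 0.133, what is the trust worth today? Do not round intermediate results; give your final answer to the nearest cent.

D_1 = 89939.10000
D_2 = 110355.27570
D_3 = 135405.92328
Terminal value at year 3: TV = D_3×(1+g_2)/(r−g_2) = 142717.84314/0.079 = 1806554.97647
P_0 = D_1/(1+r)^1 + D_2/(1+r)^2 + D_3/(1+r)^3 + TV/(1+r)^3
    = 79381.37688 + 85967.29870 + 93099.62533 + 1242113.98864 = 1500562.28955

€1500562.29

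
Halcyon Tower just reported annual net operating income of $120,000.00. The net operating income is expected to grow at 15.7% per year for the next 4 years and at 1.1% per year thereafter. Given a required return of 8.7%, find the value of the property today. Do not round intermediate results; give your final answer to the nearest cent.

$2611378.42

D_1 = 138840.00000
D_2 = 160637.88000
D_3 = 185858.02716
D_4 = 215037.73742
Terminal value at year 4: TV = D_4×(1+g_2)/(r−g_2) = 217403.15254/0.076 = 2860567.79652
P_0 = D_1/(1+r)^1 + D_2/(1+r)^2 + D_3/(1+r)^3 + D_4/(1+r)^4 + TV/(1+r)^4
    = 127727.69089 + 135953.02517 + 144708.04979 + 154026.87545 + 2048962.77732 = 2611378.41862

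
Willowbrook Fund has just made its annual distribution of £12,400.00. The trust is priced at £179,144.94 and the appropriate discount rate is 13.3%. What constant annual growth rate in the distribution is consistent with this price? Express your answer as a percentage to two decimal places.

5.97%

P = D₀(1+g)/(r−g) ⇒ P(r−g) = D₀(1+g) ⇒ g(P+D₀) = P·r − D₀
g = (P·r − D₀)/(P + D₀) = (£179,144.94×0.133 − £12,400.00) / (£179,144.94 + £12,400.00) = 0.059653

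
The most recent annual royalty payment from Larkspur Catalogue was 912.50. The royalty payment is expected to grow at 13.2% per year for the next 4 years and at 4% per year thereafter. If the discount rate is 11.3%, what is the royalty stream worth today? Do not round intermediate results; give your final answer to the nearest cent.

17719.14

D_1 = 1032.95000
D_2 = 1169.29940
D_3 = 1323.64692
D_4 = 1498.36831
Terminal value at year 4: TV = D_4×(1+g_2)/(r−g_2) = 1558.30305/0.073 = 21346.61708
P_0 = D_1/(1+r)^1 + D_2/(1+r)^2 + D_3/(1+r)^3 + D_4/(1+r)^4 + TV/(1+r)^4
    = 928.07727 + 943.92046 + 960.03410 + 976.42283 + 13910.68135 = 17719.13600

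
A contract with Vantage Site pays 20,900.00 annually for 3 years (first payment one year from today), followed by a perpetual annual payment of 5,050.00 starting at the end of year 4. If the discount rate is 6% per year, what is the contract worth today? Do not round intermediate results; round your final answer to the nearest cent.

PV of 3-year annuity: 20,900.00 × [1 − (1+0.06)^−3] / 0.06 = 55865.94974
Perpetuity value at year 3: 5,050.00 / 0.06 = 84166.66667
PV of perpetuity: 84166.66667 / (1+0.06)^3 = 70667.95632
Total PV = 55865.94974 + 70667.95632 = 126533.90607

126533.91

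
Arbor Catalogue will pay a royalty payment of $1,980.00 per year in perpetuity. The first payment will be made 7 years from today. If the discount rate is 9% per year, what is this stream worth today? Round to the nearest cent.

Value at end of year 6: C / r = $1,980.00 / 0.09 = $22,000.0000
Discount to today: PV = $22,000.0000 / (1 + 0.09)^6 = $22,000.0000 / 1.677100 = $13,117.88

$13117.88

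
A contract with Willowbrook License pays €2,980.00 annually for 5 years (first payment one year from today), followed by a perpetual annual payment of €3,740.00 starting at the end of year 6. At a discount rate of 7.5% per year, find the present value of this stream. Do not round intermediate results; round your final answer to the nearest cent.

€46791.79

PV of 5-year annuity: €2,980.00 × [1 − (1+0.075)^−5] / 0.075 = 12056.73701
Perpetuity value at year 5: €3,740.00 / 0.075 = 49866.66667
PV of perpetuity: 49866.66667 / (1+0.075)^5 = 34735.05713
Total PV = 12056.73701 + 34735.05713 = 46791.79414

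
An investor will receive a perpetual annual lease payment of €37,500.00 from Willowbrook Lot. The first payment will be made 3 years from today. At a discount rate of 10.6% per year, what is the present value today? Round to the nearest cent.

Value at end of year 2: C / r = €37,500.00 / 0.106 = €353,773.5849
Discount to today: PV = €353,773.5849 / (1 + 0.106)^2 = €353,773.5849 / 1.223236 = €289,211.23

€289211.23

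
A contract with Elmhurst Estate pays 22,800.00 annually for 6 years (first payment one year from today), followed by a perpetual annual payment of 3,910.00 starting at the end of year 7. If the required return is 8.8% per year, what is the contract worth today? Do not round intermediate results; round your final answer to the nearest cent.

PV of 6-year annuity: 22,800.00 × [1 − (1+0.088)^−6] / 0.088 = 102891.71001
Perpetuity value at year 6: 3,910.00 / 0.088 = 44431.81818
PV of perpetuity: 44431.81818 / (1+0.088)^6 = 26786.79247
Total PV = 102891.71001 + 26786.79247 = 129678.50248

129678.50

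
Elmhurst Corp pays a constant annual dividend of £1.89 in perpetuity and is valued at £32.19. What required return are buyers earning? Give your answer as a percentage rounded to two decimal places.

P = C/r ⇒ r = C/P = £1.89/£32.19 = 0.058714

5.87%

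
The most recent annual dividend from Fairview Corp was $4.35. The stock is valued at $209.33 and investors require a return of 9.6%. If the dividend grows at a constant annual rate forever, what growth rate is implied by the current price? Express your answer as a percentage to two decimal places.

7.37%

P = D₀(1+g)/(r−g) ⇒ P(r−g) = D₀(1+g) ⇒ g(P+D₀) = P·r − D₀
g = (P·r − D₀)/(P + D₀) = ($209.33×0.096 − $4.35) / ($209.33 + $4.35) = 0.073688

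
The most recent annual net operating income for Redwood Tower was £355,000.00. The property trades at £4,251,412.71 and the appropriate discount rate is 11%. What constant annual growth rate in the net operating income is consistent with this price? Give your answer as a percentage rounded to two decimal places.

P = D₀(1+g)/(r−g) ⇒ P(r−g) = D₀(1+g) ⇒ g(P+D₀) = P·r − D₀
g = (P·r − D₀)/(P + D₀) = (£4,251,412.71×0.11 − £355,000.00) / (£4,251,412.71 + £355,000.00) = 0.024456

2.45%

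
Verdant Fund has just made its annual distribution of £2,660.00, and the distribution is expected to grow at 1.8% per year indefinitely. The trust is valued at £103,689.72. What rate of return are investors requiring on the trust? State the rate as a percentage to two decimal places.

4.41%

D₁ = £2,660.00 × 1.018 = £2,707.8800
P = D₁/(r − g) ⇒ r = D₁/P + g = £2,707.8800/£103,689.72 + 0.018 = 0.026115 + 0.018 = 0.044115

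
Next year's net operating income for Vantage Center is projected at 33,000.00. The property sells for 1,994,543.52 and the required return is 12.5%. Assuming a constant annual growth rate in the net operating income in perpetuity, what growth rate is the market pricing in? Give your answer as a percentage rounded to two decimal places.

P = D₁/(r−g) ⇒ g = r − D₁/P = 0.125 − 33,000.00/1,994,543.52 = 0.108455

10.85%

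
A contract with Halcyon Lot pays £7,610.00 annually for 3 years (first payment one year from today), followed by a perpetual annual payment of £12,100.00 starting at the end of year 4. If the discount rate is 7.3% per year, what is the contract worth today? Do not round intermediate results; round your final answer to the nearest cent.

PV of 3-year annuity: £7,610.00 × [1 − (1+0.073)^−3] / 0.073 = 19862.08519
Perpetuity value at year 3: £12,100.00 / 0.073 = 165753.42466
PV of perpetuity: 165753.42466 / (1+0.073)^3 = 134172.44821
Total PV = 19862.08519 + 134172.44821 = 154034.53340

£154034.53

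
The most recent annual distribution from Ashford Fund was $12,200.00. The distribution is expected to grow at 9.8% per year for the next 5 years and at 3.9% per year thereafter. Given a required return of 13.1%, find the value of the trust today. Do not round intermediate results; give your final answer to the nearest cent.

D_1 = 13395.60000
D_2 = 14708.36880
D_3 = 16149.78894
D_4 = 17732.46826
D_5 = 19470.25015
Terminal value at year 5: TV = D_5×(1+g_2)/(r−g_2) = 20229.58990/0.092 = 219886.84678
P_0 = D_1/(1+r)^1 + D_2/(1+r)^2 + D_3/(1+r)^3 + D_4/(1+r)^4 + D_5/(1+r)^5 + TV/(1+r)^5
    = 11844.03183 + 11498.45000 + 11162.95146 + 10837.24200 + 10521.03600 + 118819.09134 = 174682.80263

$174682.80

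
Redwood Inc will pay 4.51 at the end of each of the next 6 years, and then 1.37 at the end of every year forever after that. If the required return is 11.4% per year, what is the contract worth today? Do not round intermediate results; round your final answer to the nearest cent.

PV of 6-year annuity: 4.51 × [1 − (1+0.114)^−6] / 0.114 = 18.86187
Perpetuity value at year 6: 1.37 / 0.114 = 12.01754
PV of perpetuity: 12.01754 / (1+0.114)^6 = 6.28788
Total PV = 18.86187 + 6.28788 = 25.14976

25.15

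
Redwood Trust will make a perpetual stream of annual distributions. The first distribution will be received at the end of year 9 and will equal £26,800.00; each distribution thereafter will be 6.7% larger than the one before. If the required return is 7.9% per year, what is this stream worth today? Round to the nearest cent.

£1215575.65

Value at end of year 8: C₁ / (r − g) = £26,800.00 / (0.079 − 0.067) = £2,233,333.3333
Discount to today: PV = £2,233,333.3333 / (1 + 0.079)^8 = £2,233,333.3333 / 1.837264 = £1,215,575.65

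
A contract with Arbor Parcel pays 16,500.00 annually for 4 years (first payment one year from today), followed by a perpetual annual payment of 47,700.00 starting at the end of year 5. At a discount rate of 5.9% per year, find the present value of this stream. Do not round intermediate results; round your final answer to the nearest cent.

700115.26

PV of 4-year annuity: 16,500.00 × [1 − (1+0.059)^−4] / 0.059 = 57305.40642
Perpetuity value at year 4: 47,700.00 / 0.059 = 808474.57627
PV of perpetuity: 808474.57627 / (1+0.059)^4 = 642809.85589
Total PV = 57305.40642 + 642809.85589 = 700115.26231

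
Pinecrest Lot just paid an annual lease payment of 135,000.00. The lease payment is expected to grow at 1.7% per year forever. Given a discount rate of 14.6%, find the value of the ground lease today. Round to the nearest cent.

1064302.33

D₁ = D₀ × (1 + g) = 135,000.00 × 1.017 = 137,295.0000
Growing perpetuity: P = D₁ / (r − g) = 137,295.0000 / (0.146 − 0.017) = 1,064,302.33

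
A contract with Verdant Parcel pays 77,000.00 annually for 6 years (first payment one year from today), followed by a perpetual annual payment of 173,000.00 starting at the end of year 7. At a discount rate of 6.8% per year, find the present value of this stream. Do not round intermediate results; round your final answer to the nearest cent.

2083690.85

PV of 6-year annuity: 77,000.00 × [1 − (1+0.068)^−6] / 0.068 = 369300.65775
Perpetuity value at year 6: 173,000.00 / 0.068 = 2544117.64706
PV of perpetuity: 2544117.64706 / (1+0.068)^6 = 1714390.19523
Total PV = 369300.65775 + 1714390.19523 = 2083690.85298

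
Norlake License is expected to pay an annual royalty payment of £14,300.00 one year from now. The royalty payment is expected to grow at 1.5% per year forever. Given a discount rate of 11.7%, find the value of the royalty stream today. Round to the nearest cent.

£140196.08

Growing perpetuity: P = D₁ / (r − g) = £14,300.0000 / (0.117 − 0.015) = £140,196.08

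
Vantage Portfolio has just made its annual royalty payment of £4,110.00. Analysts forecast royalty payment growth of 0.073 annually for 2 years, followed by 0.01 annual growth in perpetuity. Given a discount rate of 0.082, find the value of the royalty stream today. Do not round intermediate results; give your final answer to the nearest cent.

£64816.75

D_1 = 4410.03000
D_2 = 4731.96219
Terminal value at year 2: TV = D_2×(1+g_2)/(r−g_2) = 4779.28181/0.072 = 66378.91405
P_0 = D_1/(1+r)^1 + D_2/(1+r)^2 + TV/(1+r)^2
    = 4075.81331 + 4041.91098 + 56699.02902 = 64816.75331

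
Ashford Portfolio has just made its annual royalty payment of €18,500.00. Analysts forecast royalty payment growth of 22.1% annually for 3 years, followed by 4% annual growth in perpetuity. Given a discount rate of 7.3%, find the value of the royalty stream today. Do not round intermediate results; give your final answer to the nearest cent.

D_1 = 22588.50000
D_2 = 27580.55850
D_3 = 33675.86193
Terminal value at year 3: TV = D_3×(1+g_2)/(r−g_2) = 35022.89641/0.033 = 1061299.89108
P_0 = D_1/(1+r)^1 + D_2/(1+r)^2 + D_3/(1+r)^3 + TV/(1+r)^3
    = 21051.72414 + 23955.41023 + 27259.60474 + 859090.57362 = 931357.31272

€931357.31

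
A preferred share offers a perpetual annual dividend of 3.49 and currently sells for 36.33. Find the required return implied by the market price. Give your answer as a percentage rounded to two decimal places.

P = C/r ⇒ r = C/P = 3.49/36.33 = 0.096064

9.61%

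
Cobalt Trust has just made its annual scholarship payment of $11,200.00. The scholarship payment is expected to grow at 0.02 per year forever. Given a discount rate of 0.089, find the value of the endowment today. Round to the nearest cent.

D₁ = D₀ × (1 + g) = $11,200.00 × 1.02 = $11,424.0000
Growing perpetuity: P = D₁ / (r − g) = $11,424.0000 / (0.089 − 0.02) = $165,565.22

$165565.22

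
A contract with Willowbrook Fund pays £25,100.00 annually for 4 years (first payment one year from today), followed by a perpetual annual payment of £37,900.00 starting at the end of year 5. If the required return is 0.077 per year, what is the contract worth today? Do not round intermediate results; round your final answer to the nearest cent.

£449527.92

PV of 4-year annuity: £25,100.00 × [1 − (1+0.077)^−4] / 0.077 = 83692.56540
Perpetuity value at year 4: £37,900.00 / 0.077 = 492207.79221
PV of perpetuity: 492207.79221 / (1+0.077)^4 = 365835.35283
Total PV = 83692.56540 + 365835.35283 = 449527.91822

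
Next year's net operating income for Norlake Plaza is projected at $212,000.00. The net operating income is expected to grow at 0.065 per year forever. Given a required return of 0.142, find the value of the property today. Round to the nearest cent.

$2753246.75

Growing perpetuity: P = D₁ / (r − g) = $212,000.0000 / (0.142 − 0.065) = $2,753,246.75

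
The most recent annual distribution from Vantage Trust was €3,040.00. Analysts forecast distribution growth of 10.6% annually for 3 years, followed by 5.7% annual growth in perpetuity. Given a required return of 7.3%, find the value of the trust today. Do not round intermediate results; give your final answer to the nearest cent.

€229627.79

D_1 = 3362.24000
D_2 = 3718.63744
D_3 = 4112.81301
Terminal value at year 3: TV = D_3×(1+g_2)/(r−g_2) = 4347.24335/0.016 = 271702.70938
P_0 = D_1/(1+r)^1 + D_2/(1+r)^2 + D_3/(1+r)^3 + TV/(1+r)^3
    = 3133.49487 + 3229.86517 + 3329.19933 + 219935.23077 = 229627.79015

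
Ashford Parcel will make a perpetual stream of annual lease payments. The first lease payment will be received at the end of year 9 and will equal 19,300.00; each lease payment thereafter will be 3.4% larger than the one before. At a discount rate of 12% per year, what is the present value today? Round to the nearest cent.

Value at end of year 8: C₁ / (r − g) = 19,300.00 / (0.12 − 0.034) = 224,418.6047
Discount to today: PV = 224,418.6047 / (1 + 0.12)^8 = 224,418.6047 / 2.475963 = 90,638.91

90638.91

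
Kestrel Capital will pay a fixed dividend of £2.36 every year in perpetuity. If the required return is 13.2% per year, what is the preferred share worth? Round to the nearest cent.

Level perpetuity: PV = C / r = £2.36 / 0.132 = £17.88

£17.88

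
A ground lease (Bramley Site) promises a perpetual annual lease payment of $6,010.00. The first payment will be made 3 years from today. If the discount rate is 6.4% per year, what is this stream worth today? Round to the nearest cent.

Value at end of year 2: C / r = $6,010.00 / 0.064 = $93,906.2500
Discount to today: PV = $93,906.2500 / (1 + 0.064)^2 = $93,906.2500 / 1.132096 = $82,949.02

$82949.02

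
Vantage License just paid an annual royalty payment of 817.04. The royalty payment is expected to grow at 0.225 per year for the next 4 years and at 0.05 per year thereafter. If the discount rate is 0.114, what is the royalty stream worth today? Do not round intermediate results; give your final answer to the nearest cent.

23767.51

D_1 = 1000.87400
D_2 = 1226.07065
D_3 = 1501.93655
D_4 = 1839.87227
Terminal value at year 4: TV = D_4×(1+g_2)/(r−g_2) = 1931.86588/0.064 = 30185.40442
P_0 = D_1/(1+r)^1 + D_2/(1+r)^2 + D_3/(1+r)^3 + D_4/(1+r)^4 + TV/(1+r)^4
    = 898.45063 + 987.97309 + 1086.41565 + 1194.66712 + 19600.00741 = 23767.51389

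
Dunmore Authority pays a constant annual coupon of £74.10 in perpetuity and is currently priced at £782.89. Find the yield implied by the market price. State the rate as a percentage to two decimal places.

9.46%

P = C/r ⇒ r = C/P = £74.10/£782.89 = 0.094649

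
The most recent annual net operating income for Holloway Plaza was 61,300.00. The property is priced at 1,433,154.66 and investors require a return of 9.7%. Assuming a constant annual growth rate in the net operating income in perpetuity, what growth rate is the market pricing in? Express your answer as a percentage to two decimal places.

5.20%

P = D₀(1+g)/(r−g) ⇒ P(r−g) = D₀(1+g) ⇒ g(P+D₀) = P·r − D₀
g = (P·r − D₀)/(P + D₀) = (1,433,154.66×0.097 − 61,300.00) / (1,433,154.66 + 61,300.00) = 0.052003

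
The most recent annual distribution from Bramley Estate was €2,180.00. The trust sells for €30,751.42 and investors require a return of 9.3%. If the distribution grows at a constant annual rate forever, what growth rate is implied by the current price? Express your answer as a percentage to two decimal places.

2.06%

P = D₀(1+g)/(r−g) ⇒ P(r−g) = D₀(1+g) ⇒ g(P+D₀) = P·r − D₀
g = (P·r − D₀)/(P + D₀) = (€30,751.42×0.093 − €2,180.00) / (€30,751.42 + €2,180.00) = 0.020645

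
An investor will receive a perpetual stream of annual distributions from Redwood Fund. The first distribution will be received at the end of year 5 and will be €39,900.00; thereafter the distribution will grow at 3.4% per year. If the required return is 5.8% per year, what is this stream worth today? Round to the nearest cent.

Value at end of year 4: C₁ / (r − g) = €39,900.00 / (0.058 − 0.034) = €1,662,500.0000
Discount to today: PV = €1,662,500.0000 / (1 + 0.058)^4 = €1,662,500.0000 / 1.252976 = €1,326,841.31

€1326841.31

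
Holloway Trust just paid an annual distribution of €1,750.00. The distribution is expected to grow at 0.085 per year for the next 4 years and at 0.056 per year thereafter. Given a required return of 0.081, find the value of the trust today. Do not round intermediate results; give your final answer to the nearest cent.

€82085.18

D_1 = 1898.75000
D_2 = 2060.14375
D_3 = 2235.25597
D_4 = 2425.25273
Terminal value at year 4: TV = D_4×(1+g_2)/(r−g_2) = 2561.06688/0.025 = 102442.67515
P_0 = D_1/(1+r)^1 + D_2/(1+r)^2 + D_3/(1+r)^3 + D_4/(1+r)^4 + TV/(1+r)^4
    = 1756.47549 + 1762.97493 + 1769.49843 + 1776.04606 + 75020.18575 = 82085.18066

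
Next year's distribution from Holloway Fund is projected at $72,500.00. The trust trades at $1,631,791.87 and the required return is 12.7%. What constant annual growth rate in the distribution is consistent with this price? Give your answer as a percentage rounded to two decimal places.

8.26%

P = D₁/(r−g) ⇒ g = r − D₁/P = 0.127 − $72,500.00/$1,631,791.87 = 0.082570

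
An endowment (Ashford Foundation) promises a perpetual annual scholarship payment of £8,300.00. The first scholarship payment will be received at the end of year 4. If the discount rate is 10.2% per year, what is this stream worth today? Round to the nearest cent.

Value at end of year 3: C / r = £8,300.00 / 0.102 = £81,372.5490
Discount to today: PV = £81,372.5490 / (1 + 0.102)^3 = £81,372.5490 / 1.338273 = £60,804.14

£60804.14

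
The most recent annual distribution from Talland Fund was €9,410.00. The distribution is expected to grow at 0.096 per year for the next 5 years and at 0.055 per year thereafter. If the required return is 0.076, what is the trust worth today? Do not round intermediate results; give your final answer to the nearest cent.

€568078.92

D_1 = 10313.36000
D_2 = 11303.44256
D_3 = 12388.57305
D_4 = 13577.87606
D_5 = 14881.35216
Terminal value at year 5: TV = D_5×(1+g_2)/(r−g_2) = 15699.82653/0.021 = 747610.78707
P_0 = D_1/(1+r)^1 + D_2/(1+r)^2 + D_3/(1+r)^3 + D_4/(1+r)^4 + D_5/(1+r)^5 + TV/(1+r)^5
    = 9584.90706 + 9763.06519 + 9944.53480 + 10129.37745 + 10317.65585 + 518339.37702 = 568078.91737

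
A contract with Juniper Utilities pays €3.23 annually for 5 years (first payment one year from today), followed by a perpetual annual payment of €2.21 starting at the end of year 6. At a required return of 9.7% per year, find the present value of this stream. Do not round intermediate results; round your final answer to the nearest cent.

€26.68

PV of 5-year annuity: €3.23 × [1 − (1+0.097)^−5] / 0.097 = 12.33866
Perpetuity value at year 5: €2.21 / 0.097 = 22.78351
PV of perpetuity: 22.78351 / (1+0.097)^5 = 14.34126
Total PV = 12.33866 + 14.34126 = 26.67992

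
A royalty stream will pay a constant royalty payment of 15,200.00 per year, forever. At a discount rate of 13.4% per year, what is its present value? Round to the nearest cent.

Level perpetuity: PV = C / r = 15,200.00 / 0.134 = 113,432.84

113432.84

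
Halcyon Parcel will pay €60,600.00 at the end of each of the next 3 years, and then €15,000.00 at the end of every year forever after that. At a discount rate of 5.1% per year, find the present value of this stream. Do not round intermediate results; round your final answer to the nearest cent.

€418065.43

PV of 3-year annuity: €60,600.00 × [1 − (1+0.051)^−3] / 0.051 = 164720.08628
Perpetuity value at year 3: €15,000.00 / 0.051 = 294117.64706
PV of perpetuity: 294117.64706 / (1+0.051)^3 = 253345.34847
Total PV = 164720.08628 + 253345.34847 = 418065.43476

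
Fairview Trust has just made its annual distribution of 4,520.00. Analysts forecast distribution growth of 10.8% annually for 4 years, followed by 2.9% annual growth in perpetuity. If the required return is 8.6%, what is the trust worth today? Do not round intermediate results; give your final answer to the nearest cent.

107427.91

D_1 = 5008.16000
D_2 = 5549.04128
D_3 = 6148.33774
D_4 = 6812.35821
Terminal value at year 4: TV = D_4×(1+g_2)/(r−g_2) = 7009.91660/0.057 = 122980.99302
P_0 = D_1/(1+r)^1 + D_2/(1+r)^2 + D_3/(1+r)^3 + D_4/(1+r)^4 + TV/(1+r)^4
    = 4611.56538 + 4704.98567 + 4800.29846 + 4897.54207 + 88413.52265 = 107427.91422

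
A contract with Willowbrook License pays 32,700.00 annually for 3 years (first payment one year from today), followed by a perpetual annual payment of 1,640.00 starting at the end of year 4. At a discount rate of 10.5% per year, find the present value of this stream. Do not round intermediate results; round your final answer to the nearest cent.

92185.78

PV of 3-year annuity: 32,700.00 × [1 − (1+0.105)^−3] / 0.105 = 80609.53722
Perpetuity value at year 3: 1,640.00 / 0.105 = 15619.04762
PV of perpetuity: 15619.04762 / (1+0.105)^3 = 11576.24514
Total PV = 80609.53722 + 11576.24514 = 92185.78236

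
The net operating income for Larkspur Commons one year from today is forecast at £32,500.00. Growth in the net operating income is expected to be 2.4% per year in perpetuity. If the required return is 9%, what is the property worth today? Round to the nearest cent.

Growing perpetuity: P = D₁ / (r − g) = £32,500.0000 / (0.09 − 0.024) = £492,424.24

£492424.24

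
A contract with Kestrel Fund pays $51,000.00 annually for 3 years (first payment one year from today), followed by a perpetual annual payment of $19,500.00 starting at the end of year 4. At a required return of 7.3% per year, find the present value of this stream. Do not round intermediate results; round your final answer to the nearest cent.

$349338.23

PV of 3-year annuity: $51,000.00 × [1 − (1+0.073)^−3] / 0.073 = 133109.90074
Perpetuity value at year 3: $19,500.00 / 0.073 = 267123.28767
PV of perpetuity: 267123.28767 / (1+0.073)^3 = 216228.32562
Total PV = 133109.90074 + 216228.32562 = 349338.22636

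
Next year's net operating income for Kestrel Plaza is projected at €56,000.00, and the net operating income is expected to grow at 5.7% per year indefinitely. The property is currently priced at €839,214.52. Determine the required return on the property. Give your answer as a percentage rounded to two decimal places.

P = D₁/(r − g) ⇒ r = D₁/P + g = €56,000.0000/€839,214.52 + 0.057 = 0.066729 + 0.057 = 0.123729

12.37%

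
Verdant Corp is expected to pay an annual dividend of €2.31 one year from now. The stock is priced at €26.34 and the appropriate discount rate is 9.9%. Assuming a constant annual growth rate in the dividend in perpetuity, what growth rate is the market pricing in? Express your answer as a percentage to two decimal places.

P = D₁/(r−g) ⇒ g = r − D₁/P = 0.099 − €2.31/€26.34 = 0.011301

1.13%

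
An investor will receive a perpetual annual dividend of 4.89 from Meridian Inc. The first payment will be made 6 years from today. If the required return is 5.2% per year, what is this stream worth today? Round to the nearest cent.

Value at end of year 5: C / r = 4.89 / 0.052 = 94.0385
Discount to today: PV = 94.0385 / (1 + 0.052)^5 = 94.0385 / 1.288483 = 72.98

72.98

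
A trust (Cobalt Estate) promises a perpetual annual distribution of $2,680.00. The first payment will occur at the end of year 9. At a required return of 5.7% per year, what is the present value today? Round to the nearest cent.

Value at end of year 8: C / r = $2,680.00 / 0.057 = $47,017.5439
Discount to today: PV = $47,017.5439 / (1 + 0.057)^8 = $47,017.5439 / 1.558116 = $30,175.89

$30175.89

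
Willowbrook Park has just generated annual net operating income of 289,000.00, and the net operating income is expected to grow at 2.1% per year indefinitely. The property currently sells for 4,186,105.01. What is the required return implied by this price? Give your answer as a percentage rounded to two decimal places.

D₁ = 289,000.00 × 1.021 = 295,069.0000
P = D₁/(r − g) ⇒ r = D₁/P + g = 295,069.0000/4,186,105.01 + 0.021 = 0.070488 + 0.021 = 0.091488

9.15%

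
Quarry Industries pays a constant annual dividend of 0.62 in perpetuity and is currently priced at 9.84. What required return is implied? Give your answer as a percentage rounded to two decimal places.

P = C/r ⇒ r = C/P = 0.62/9.84 = 0.063008

6.30%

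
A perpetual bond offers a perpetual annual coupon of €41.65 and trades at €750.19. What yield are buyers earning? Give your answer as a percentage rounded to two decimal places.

5.55%

P = C/r ⇒ r = C/P = €41.65/€750.19 = 0.055519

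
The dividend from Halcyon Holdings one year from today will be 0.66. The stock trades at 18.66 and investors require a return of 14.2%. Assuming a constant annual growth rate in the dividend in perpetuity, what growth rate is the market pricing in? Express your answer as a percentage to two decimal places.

P = D₁/(r−g) ⇒ g = r − D₁/P = 0.142 − 0.66/18.66 = 0.106630

10.66%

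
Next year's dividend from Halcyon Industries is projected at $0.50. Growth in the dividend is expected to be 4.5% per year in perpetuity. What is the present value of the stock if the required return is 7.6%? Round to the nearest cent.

$16.13

Growing perpetuity: P = D₁ / (r − g) = $0.5000 / (0.076 − 0.045) = $16.13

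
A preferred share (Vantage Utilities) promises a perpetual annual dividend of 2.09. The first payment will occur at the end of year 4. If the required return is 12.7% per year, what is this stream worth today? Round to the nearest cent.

Value at end of year 3: C / r = 2.09 / 0.127 = 16.4567
Discount to today: PV = 16.4567 / (1 + 0.127)^3 = 16.4567 / 1.431435 = 11.50

11.50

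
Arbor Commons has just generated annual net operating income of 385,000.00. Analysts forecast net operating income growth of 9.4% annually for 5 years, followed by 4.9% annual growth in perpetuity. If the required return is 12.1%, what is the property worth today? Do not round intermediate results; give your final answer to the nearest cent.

6755784.22

D_1 = 421190.00000
D_2 = 460781.86000
D_3 = 504095.35484
D_4 = 551480.31819
D_5 = 603319.46811
Terminal value at year 5: TV = D_5×(1+g_2)/(r−g_2) = 632882.12204/0.072 = 8790029.47281
P_0 = D_1/(1+r)^1 + D_2/(1+r)^2 + D_3/(1+r)^3 + D_4/(1+r)^4 + D_5/(1+r)^5 + TV/(1+r)^5
    = 375727.02944 + 366677.40429 + 357845.74513 + 349226.80212 + 340815.45184 + 4965491.79141 = 6755784.22422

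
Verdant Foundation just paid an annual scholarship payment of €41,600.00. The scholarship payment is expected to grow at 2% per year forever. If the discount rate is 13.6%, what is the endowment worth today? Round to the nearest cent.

€365793.10

D₁ = D₀ × (1 + g) = €41,600.00 × 1.02 = €42,432.0000
Growing perpetuity: P = D₁ / (r − g) = €42,432.0000 / (0.136 − 0.02) = €365,793.10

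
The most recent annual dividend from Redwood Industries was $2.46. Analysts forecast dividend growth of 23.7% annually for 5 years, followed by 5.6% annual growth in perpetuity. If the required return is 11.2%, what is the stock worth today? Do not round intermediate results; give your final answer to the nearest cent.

D_1 = 3.04302
D_2 = 3.76422
D_3 = 4.65633
D_4 = 5.75989
D_5 = 7.12498
Terminal value at year 5: TV = D_5×(1+g_2)/(r−g_2) = 7.52398/0.056 = 134.35675
P_0 = D_1/(1+r)^1 + D_2/(1+r)^2 + D_3/(1+r)^3 + D_4/(1+r)^4 + D_5/(1+r)^5 + TV/(1+r)^5
    = 2.73653 + 3.04414 + 3.38633 + 3.76699 + 4.19044 + 79.01973 = 96.14417

$96.14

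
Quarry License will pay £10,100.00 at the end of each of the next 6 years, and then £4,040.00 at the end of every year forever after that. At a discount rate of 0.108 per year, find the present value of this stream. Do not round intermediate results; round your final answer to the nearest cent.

PV of 6-year annuity: £10,100.00 × [1 − (1+0.108)^−6] / 0.108 = 42975.74664
Perpetuity value at year 6: £4,040.00 / 0.108 = 37407.40741
PV of perpetuity: 37407.40741 / (1+0.108)^6 = 20217.10875
Total PV = 42975.74664 + 20217.10875 = 63192.85539

£63192.86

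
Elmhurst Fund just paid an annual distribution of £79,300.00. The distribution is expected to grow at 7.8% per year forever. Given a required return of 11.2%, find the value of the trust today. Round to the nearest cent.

D₁ = D₀ × (1 + g) = £79,300.00 × 1.078 = £85,485.4000
Growing perpetuity: P = D₁ / (r − g) = £85,485.4000 / (0.112 − 0.078) = £2,514,276.47

£2514276.47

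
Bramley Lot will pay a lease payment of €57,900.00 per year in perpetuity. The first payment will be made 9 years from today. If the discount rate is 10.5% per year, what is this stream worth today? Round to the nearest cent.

€248079.59

Value at end of year 8: C / r = €57,900.00 / 0.105 = €551,428.5714
Discount to today: PV = €551,428.5714 / (1 + 0.105)^8 = €551,428.5714 / 2.222789 = €248,079.59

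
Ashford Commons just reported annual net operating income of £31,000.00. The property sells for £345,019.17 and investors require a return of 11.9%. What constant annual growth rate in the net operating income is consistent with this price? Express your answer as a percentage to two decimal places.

2.67%

P = D₀(1+g)/(r−g) ⇒ P(r−g) = D₀(1+g) ⇒ g(P+D₀) = P·r − D₀
g = (P·r − D₀)/(P + D₀) = (£345,019.17×0.119 − £31,000.00) / (£345,019.17 + £31,000.00) = 0.026747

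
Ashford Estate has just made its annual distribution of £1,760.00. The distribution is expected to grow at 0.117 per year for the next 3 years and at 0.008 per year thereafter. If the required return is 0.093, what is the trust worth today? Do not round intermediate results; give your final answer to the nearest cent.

£27792.11

D_1 = 1965.92000
D_2 = 2195.93264
D_3 = 2452.85676
Terminal value at year 3: TV = D_3×(1+g_2)/(r−g_2) = 2472.47961/0.085 = 29087.99545
P_0 = D_1/(1+r)^1 + D_2/(1+r)^2 + D_3/(1+r)^3 + TV/(1+r)^3
    = 1798.64593 + 1838.14044 + 1878.50217 + 22276.82575 = 27792.11429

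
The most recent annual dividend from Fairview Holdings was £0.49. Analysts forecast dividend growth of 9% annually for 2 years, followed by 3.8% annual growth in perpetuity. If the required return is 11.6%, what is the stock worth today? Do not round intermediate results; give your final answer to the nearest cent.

£7.17

D_1 = 0.53410
D_2 = 0.58217
Terminal value at year 2: TV = D_2×(1+g_2)/(r−g_2) = 0.60429/0.078 = 7.74733
P_0 = D_1/(1+r)^1 + D_2/(1+r)^2 + TV/(1+r)^2
    = 0.47858 + 0.46743 + 6.22047 = 7.16649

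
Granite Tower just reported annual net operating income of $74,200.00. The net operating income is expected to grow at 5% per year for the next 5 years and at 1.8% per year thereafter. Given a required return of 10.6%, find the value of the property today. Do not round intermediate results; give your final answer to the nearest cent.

$980280.90

D_1 = 77910.00000
D_2 = 81805.50000
D_3 = 85895.77500
D_4 = 90190.56375
D_5 = 94700.09194
Terminal value at year 5: TV = D_5×(1+g_2)/(r−g_2) = 96404.69359/0.088 = 1095507.88173
P_0 = D_1/(1+r)^1 + D_2/(1+r)^2 + D_3/(1+r)^3 + D_4/(1+r)^4 + D_5/(1+r)^5 + TV/(1+r)^5
    = 70443.03797 + 66876.30187 + 63490.16001 + 60275.46836 + 57223.54591 + 661972.38340 = 980280.89753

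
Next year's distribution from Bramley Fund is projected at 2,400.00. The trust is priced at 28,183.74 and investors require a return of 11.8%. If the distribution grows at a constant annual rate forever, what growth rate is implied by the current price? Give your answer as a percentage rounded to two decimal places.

P = D₁/(r−g) ⇒ g = r − D₁/P = 0.118 − 2,400.00/28,183.74 = 0.032845

3.28%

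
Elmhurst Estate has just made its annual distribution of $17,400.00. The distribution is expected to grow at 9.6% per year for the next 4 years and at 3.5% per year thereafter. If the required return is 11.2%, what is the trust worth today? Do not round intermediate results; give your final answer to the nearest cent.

$287842.13

D_1 = 19070.40000
D_2 = 20901.15840
D_3 = 22907.66961
D_4 = 25106.80589
Terminal value at year 4: TV = D_4×(1+g_2)/(r−g_2) = 25985.54409/0.077 = 337474.59863
P_0 = D_1/(1+r)^1 + D_2/(1+r)^2 + D_3/(1+r)^3 + D_4/(1+r)^4 + TV/(1+r)^4
    = 17149.64029 + 16902.88287 + 16659.67593 + 16419.96836 + 220709.96430 = 287842.13174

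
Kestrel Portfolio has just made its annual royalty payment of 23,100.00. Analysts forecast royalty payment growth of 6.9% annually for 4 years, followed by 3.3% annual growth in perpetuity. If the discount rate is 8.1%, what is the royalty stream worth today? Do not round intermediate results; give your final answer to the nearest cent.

D_1 = 24693.90000
D_2 = 26397.77910
D_3 = 28219.22586
D_4 = 30166.35244
Terminal value at year 4: TV = D_4×(1+g_2)/(r−g_2) = 31161.84207/0.048 = 649205.04318
P_0 = D_1/(1+r)^1 + D_2/(1+r)^2 + D_3/(1+r)^3 + D_4/(1+r)^4 + TV/(1+r)^4
    = 22843.57077 + 22589.98811 + 22339.22044 + 22091.23649 + 475421.81868 = 565285.83449

565285.83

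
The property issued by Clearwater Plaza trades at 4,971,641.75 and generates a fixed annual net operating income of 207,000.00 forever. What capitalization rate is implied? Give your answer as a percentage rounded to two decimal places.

4.16%

P = C/r ⇒ r = C/P = 207,000.00/4,971,641.75 = 0.041636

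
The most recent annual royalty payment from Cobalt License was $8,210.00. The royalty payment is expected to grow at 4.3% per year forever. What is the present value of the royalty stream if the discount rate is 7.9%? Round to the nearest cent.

$237861.94

D₁ = D₀ × (1 + g) = $8,210.00 × 1.043 = $8,563.0300
Growing perpetuity: P = D₁ / (r − g) = $8,563.0300 / (0.079 − 0.043) = $237,861.94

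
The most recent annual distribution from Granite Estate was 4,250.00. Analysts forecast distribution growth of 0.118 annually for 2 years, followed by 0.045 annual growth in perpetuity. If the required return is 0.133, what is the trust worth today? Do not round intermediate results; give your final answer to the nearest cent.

D_1 = 4751.50000
D_2 = 5312.17700
Terminal value at year 2: TV = D_2×(1+g_2)/(r−g_2) = 5551.22497/0.088 = 63082.10188
P_0 = D_1/(1+r)^1 + D_2/(1+r)^2 + TV/(1+r)^2
    = 4193.73345 + 4138.21183 + 49141.26543 = 57473.21070

57473.21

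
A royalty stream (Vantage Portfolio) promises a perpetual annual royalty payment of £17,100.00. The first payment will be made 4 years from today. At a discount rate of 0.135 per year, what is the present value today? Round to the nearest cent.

£86631.29

Value at end of year 3: C / r = £17,100.00 / 0.135 = £126,666.6667
Discount to today: PV = £126,666.6667 / (1 + 0.135)^3 = £126,666.6667 / 1.462135 = £86,631.29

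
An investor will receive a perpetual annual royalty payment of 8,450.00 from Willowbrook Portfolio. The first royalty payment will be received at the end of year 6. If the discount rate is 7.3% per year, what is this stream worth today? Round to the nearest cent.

Value at end of year 5: C / r = 8,450.00 / 0.073 = 115,753.4247
Discount to today: PV = 115,753.4247 / (1 + 0.073)^5 = 115,753.4247 / 1.422324 = 81,383.29

81383.29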